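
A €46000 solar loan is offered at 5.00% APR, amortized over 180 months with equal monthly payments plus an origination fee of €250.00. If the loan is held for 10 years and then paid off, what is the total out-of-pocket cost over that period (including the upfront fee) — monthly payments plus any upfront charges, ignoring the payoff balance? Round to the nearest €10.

€43,900

At 5.00% the monthly rate is 0.0041667, so the payment is 46,000 × 0.0041667 / (1 − 1.0041667^−180) = €363.77.
Total outlay = 120 × €363.77 + €250.00 = €43,902.40.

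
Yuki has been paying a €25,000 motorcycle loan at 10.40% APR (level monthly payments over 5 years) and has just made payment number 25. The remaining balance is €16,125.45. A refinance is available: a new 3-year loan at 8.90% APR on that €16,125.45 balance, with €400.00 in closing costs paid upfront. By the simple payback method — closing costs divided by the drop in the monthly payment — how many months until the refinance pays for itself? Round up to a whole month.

Current payment = 25,000 × 10.4%/12 / (1 − (1+0.0086667)^−60) = €536.11.
Refinanced payment = 16,125.45 × 0.0074167 / (1 − (1+0.0074167)^−36) = €512.03.
Monthly savings = €536.11 − €512.03 = €24.08.
Break-even = €400.00 / €24.08 = 16.61 → 17 months.

17 months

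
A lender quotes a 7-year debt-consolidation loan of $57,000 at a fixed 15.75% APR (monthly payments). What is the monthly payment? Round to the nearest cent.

$1,124.04

Monthly rate = 15.75%/12 = 0.0131250; payment = 57,000 × 0.0131250 / (1 − (1+0.0131250)^−84) = $1,124.04.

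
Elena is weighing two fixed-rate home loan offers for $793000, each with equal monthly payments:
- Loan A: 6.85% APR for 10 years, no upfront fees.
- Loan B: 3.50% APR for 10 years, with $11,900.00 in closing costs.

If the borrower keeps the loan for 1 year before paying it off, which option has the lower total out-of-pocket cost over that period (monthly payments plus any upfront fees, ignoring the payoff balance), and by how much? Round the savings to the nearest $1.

Loan B by $3,755

Loan A: monthly rate = 6.85%/12 = 0.0057083; payment = 793,000 × 0.0057083 / (1 − (1+0.0057083)^−120) = $9,146.21.
Loan B: at 3.50% the monthly rate is 0.0029167, so the payment is 793,000 × 0.0029167 / (1 − 1.0029167^−120) = $7,841.65.
Over 12 months: Loan A costs 12 × $9,146.21 = $109,754.52; Loan B costs 12 × $7,841.65 + $11,900.00 = $105,999.80.
Loan B is cheaper by $109,754.52 − $105,999.80 = $3,754.72.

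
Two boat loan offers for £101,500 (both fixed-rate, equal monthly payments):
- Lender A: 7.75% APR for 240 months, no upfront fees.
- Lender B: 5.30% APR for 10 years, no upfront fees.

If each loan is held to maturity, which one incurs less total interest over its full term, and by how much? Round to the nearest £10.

Lender A: at 7.75% the monthly rate is 0.0064583, so the payment is 101,500 × 0.0064583 / (1 − 1.0064583^−240) = £833.26.
Total interest on Lender A = 240 × £833.26 − £101,500 = £98,482.40.
Lender B: monthly rate = 5.3%/12 = 0.0044167; payment = 101,500 × 0.0044167 / (1 − (1+0.0044167)^−120) = £1,091.51.
Total interest on Lender B = 120 × £1,091.51 − £101,500 = £29,481.20.
Lender B is lower by £69,001.20.

Lender B by £69,000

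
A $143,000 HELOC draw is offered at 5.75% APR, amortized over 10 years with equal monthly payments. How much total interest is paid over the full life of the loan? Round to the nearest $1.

$45,364

Monthly rate = 5.75%/12 = 0.0047917; payment = 143,000 × 0.0047917 / (1 − (1+0.0047917)^−120) = $1,569.70.
Total paid = 120 × $1,569.70 = $188,364.00; interest = $188,364.00 − $143,000 = $45,364.00.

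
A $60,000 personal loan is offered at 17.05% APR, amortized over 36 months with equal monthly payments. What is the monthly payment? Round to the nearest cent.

$2,140.66

At 17.05% the monthly rate is 0.0142083, so the payment is 60,000 × 0.0142083 / (1 − 1.0142083^−36) = $2,140.66.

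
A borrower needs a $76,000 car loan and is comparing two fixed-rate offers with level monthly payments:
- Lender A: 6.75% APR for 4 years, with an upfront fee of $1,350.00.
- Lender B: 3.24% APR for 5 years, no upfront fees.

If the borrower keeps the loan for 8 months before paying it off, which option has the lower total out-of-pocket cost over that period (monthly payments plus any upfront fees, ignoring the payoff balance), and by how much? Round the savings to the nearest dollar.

Lender A: at 6.75% the monthly rate is 0.0056250, so the payment is 76,000 × 0.0056250 / (1 − 1.0056250^−48) = $1,811.11.
Lender B: at 3.24% the monthly rate is 0.0027000, so the payment is 76,000 × 0.0027000 / (1 − 1.0027000^−60) = $1,373.74.
Over 8 months: Lender A costs 8 × $1,811.11 + $1,350.00 = $15,838.88; Lender B costs 8 × $1,373.74 = $10,989.92.
Lender B is cheaper by $15,838.88 − $10,989.92 = $4,848.96.

Lender B by $4,849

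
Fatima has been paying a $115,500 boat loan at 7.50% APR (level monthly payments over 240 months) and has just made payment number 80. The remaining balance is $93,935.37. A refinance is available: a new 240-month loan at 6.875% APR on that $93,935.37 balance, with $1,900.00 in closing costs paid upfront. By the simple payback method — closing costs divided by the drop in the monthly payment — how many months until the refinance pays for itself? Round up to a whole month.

10 months

Current payment = 115,500 × 7.5%/12 / (1 − (1+0.0062500)^−240) = $930.46.
Refinanced payment = 93,935.37 × 0.0057292 / (1 − (1+0.0057292)^−240) = $721.25.
Monthly savings = $930.46 − $721.25 = $209.21.
Break-even = $1,900.00 / $209.21 = 9.08 → 10 months.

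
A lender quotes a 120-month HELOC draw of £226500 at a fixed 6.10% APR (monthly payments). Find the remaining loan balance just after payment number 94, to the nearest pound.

With monthly rate i = 6.1%/12 = 0.0050833, the balance after k of n payments is P · [(1+i)^n − (1+i)^k] / [(1+i)^n − 1].
(1+0.0050833)^120 = 1.83758979 and (1+0.0050833)^94 = 1.61062603, so the balance is 226,500 × (1.83758979 − 1.61062603) / (1.83758979 − 1) = £61,375.26.

£61,375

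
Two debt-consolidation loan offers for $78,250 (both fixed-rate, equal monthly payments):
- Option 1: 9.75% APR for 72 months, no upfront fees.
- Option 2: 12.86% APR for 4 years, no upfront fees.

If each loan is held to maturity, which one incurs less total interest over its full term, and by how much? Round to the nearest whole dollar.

Option 2 by $3,162

Option 1: at 9.75% the monthly rate is 0.0081250, so the payment is 78,250 × 0.0081250 / (1 − 1.0081250^−72) = $1,439.80.
Total interest on Option 1 = 72 × $1,439.80 − $78,250 = $25,415.60.
Option 2: at 12.86% the monthly rate is 0.0107167, so the payment is 78,250 × 0.0107167 / (1 − 1.0107167^−48) = $2,093.82.
Total interest on Option 2 = 48 × $2,093.82 − $78,250 = $22,253.36.
Option 2 is lower by $3,162.24.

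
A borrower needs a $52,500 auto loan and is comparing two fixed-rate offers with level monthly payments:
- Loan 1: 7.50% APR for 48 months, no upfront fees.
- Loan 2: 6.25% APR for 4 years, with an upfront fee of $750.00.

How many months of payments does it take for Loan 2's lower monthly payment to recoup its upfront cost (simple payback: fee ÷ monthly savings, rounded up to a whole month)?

25 months

Loan 1: at 7.50% the monthly rate is 0.0062500, so the payment is 52,500 × 0.0062500 / (1 − 1.0062500^−48) = $1,269.39.
Loan 2: monthly rate = 6.25%/12 = 0.0052083; payment = 52,500 × 0.0052083 / (1 − (1+0.0052083)^−48) = $1,238.99.
Monthly savings = $1,269.39 − $1,238.99 = $30.40.
Break-even = $750.00 / $30.40 = 24.67 → 25 months.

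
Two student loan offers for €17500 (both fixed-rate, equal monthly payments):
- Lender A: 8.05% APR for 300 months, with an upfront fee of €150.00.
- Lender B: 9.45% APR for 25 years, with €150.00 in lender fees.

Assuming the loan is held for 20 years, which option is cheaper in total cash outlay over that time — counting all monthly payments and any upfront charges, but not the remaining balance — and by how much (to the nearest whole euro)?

Lender A by €3,994

Lender A: monthly rate = 8.05%/12 = 0.0067083; payment = 17,500 × 0.0067083 / (1 − (1+0.0067083)^−300) = €135.65.
Lender B: monthly rate = 9.45%/12 = 0.0078750; payment = 17,500 × 0.0078750 / (1 − (1+0.0078750)^−300) = €152.29.
Over 240 months: Lender A costs 240 × €135.65 + €150.00 = €32,706.00; Lender B costs 240 × €152.29 + €150.00 = €36,699.60.
Lender A is cheaper by €36,699.60 − €32,706.00 = €3,993.60.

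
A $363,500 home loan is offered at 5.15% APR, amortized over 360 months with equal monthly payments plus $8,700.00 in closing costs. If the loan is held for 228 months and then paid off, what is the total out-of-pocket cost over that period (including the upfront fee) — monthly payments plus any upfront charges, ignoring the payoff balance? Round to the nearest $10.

$461,240

At 5.15% the monthly rate is 0.0042917, so the payment is 363,500 × 0.0042917 / (1 − 1.0042917^−360) = $1,984.81.
Total outlay = 228 × $1,984.81 + $8,700.00 = $461,236.68.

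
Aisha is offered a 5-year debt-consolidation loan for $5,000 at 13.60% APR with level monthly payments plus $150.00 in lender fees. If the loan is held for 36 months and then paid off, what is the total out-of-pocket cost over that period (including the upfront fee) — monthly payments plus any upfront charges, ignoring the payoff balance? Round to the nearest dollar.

Monthly rate = 13.6%/12 = 0.0113333; payment = 5,000 × 0.0113333 / (1 − (1+0.0113333)^−60) = $115.31.
Total outlay = 36 × $115.31 + $150.00 = $4,301.16.

$4,301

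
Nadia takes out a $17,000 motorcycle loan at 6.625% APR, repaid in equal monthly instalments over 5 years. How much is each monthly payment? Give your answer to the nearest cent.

$333.62

Monthly rate = 6.625%/12 = 0.0055208; payment = 17,000 × 0.0055208 / (1 − (1+0.0055208)^−60) = $333.62.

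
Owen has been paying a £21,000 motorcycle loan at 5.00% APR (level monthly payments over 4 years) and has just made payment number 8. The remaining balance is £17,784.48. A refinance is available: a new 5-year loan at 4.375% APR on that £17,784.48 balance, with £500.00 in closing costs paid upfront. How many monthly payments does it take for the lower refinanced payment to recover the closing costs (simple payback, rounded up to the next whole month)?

Current payment = 21,000 × 5%/12 / (1 − (1+0.0041667)^−48) = £483.62.
Refinanced payment = 17,784.48 × 0.0036458 / (1 − (1+0.0036458)^−60) = £330.55.
Monthly savings = £483.62 − £330.55 = £153.07.
Break-even = £500.00 / £153.07 = 3.27 → 4 months.

4 months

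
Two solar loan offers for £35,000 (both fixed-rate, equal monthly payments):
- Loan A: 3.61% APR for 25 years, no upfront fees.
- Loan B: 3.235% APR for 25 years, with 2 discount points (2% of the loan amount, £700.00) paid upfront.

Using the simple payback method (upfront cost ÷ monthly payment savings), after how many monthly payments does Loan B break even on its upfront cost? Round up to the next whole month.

100 months

Loan A: at 3.61% the monthly rate is 0.0030083, so the payment is 35,000 × 0.0030083 / (1 − 1.0030083^−300) = £177.29.
Loan B: at 3.235% the monthly rate is 0.0026958, so the payment is 35,000 × 0.0026958 / (1 − 1.0026958^−300) = £170.28.
Monthly savings = £177.29 − £170.28 = £7.01.
Break-even = £700.00 / £7.01 = 99.86 → 100 months.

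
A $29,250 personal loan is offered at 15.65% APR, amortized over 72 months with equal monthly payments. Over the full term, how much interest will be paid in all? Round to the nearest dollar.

$16,028

At 15.65% the monthly rate is 0.0130417, so the payment is 29,250 × 0.0130417 / (1 − 1.0130417^−72) = $628.86.
Total paid = 72 × $628.86 = $45,277.92; interest = $45,277.92 − $29,250 = $16,027.92.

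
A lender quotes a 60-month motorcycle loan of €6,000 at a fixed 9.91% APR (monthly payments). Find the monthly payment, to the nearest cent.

€127.22

Monthly rate = 9.91%/12 = 0.0082583; payment = 6,000 × 0.0082583 / (1 − (1+0.0082583)^−60) = €127.22.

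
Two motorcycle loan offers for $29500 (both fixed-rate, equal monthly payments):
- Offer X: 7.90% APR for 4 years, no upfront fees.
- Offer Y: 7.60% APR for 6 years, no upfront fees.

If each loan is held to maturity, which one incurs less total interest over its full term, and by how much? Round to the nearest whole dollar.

Offer X: at 7.90% the monthly rate is 0.0065833, so the payment is 29,500 × 0.0065833 / (1 − 1.0065833^−48) = $718.80.
Total interest on Offer X = 48 × $718.80 − $29,500 = $5,002.40.
Offer Y: monthly rate = 7.6%/12 = 0.0063333; payment = 29,500 × 0.0063333 / (1 − (1+0.0063333)^−72) = $511.49.
Total interest on Offer Y = 72 × $511.49 − $29,500 = $7,327.28.
Offer X is lower by $2,324.88.

Offer X by $2,325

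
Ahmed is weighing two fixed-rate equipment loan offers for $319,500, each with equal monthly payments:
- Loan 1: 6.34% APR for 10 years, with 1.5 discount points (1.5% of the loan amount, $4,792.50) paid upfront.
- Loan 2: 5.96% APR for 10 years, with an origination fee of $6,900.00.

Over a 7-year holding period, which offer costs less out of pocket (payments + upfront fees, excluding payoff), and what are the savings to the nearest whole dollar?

Loan 1: at 6.34% the monthly rate is 0.0052833, so the payment is 319,500 × 0.0052833 / (1 − 1.0052833^−120) = $3,601.90.
Loan 2: monthly rate = 5.96%/12 = 0.0049667; payment = 319,500 × 0.0049667 / (1 − (1+0.0049667)^−120) = $3,540.69.
Over 84 months: Loan 1 costs 84 × $3,601.90 + $4,792.50 = $307,352.10; Loan 2 costs 84 × $3,540.69 + $6,900.00 = $304,317.96.
Loan 2 is cheaper by $307,352.10 − $304,317.96 = $3,034.14.

Loan 2 by $3,034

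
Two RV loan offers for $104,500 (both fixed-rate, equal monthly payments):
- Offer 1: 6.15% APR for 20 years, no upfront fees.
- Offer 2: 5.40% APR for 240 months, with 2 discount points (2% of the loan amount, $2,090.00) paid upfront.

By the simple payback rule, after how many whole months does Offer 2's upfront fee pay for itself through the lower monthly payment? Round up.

47 months

Offer 1: monthly rate = 6.15%/12 = 0.0051250; payment = 104,500 × 0.0051250 / (1 − (1+0.0051250)^−240) = $757.74.
Offer 2: monthly rate = 5.4%/12 = 0.0045000; payment = 104,500 × 0.0045000 / (1 − (1+0.0045000)^−240) = $712.95.
Monthly savings = $757.74 − $712.95 = $44.79.
Break-even = $2,090.00 / $44.79 = 46.66 → 47 months.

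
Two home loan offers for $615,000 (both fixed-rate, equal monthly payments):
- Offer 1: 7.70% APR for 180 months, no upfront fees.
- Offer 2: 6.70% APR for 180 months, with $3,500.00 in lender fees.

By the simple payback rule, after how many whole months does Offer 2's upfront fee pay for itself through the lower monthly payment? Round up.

11 months

Offer 1: monthly rate = 7.7%/12 = 0.0064167; payment = 615,000 × 0.0064167 / (1 − (1+0.0064167)^−180) = $5,771.25.
Offer 2: at 6.70% the monthly rate is 0.0055833, so the payment is 615,000 × 0.0055833 / (1 − 1.0055833^−180) = $5,425.16.
Monthly savings = $5,771.25 − $5,425.16 = $346.09.
Break-even = $3,500.00 / $346.09 = 10.11 → 11 months.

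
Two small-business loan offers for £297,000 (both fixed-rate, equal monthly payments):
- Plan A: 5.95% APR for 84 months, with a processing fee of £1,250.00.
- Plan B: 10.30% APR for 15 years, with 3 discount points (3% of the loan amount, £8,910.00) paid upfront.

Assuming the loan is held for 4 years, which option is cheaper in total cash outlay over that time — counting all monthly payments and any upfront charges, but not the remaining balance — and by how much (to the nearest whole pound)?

Plan B by £44,435

Plan A: at 5.95% the monthly rate is 0.0049583, so the payment is 297,000 × 0.0049583 / (1 − 1.0049583^−84) = £4,331.63.
Plan B: monthly rate = 10.3%/12 = 0.0085833; payment = 297,000 × 0.0085833 / (1 − (1+0.0085833)^−180) = £3,246.31.
Over 48 months: Plan A costs 48 × £4,331.63 + £1,250.00 = £209,168.24; Plan B costs 48 × £3,246.31 + £8,910.00 = £164,732.88.
Plan B is cheaper by £209,168.24 − £164,732.88 = £44,435.36.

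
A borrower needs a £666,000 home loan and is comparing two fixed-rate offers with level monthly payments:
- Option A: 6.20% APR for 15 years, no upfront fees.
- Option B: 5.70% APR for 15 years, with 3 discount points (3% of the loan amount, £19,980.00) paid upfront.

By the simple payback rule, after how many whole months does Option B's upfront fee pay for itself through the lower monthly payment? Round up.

112 months

Option A: at 6.20% the monthly rate is 0.0051667, so the payment is 666,000 × 0.0051667 / (1 − 1.0051667^−180) = £5,692.30.
Option B: monthly rate = 5.7%/12 = 0.0047500; payment = 666,000 × 0.0047500 / (1 − (1+0.0047500)^−180) = £5,512.72.
Monthly savings = £5,692.30 − £5,512.72 = £179.58.
Break-even = £19,980.00 / £179.58 = 111.26 → 112 months.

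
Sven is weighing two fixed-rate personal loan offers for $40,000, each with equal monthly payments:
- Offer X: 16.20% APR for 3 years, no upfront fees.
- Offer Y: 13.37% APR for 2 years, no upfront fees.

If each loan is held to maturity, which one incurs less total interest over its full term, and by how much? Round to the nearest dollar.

Offer Y by $4,961

Offer X: monthly rate = 16.2%/12 = 0.0135000; payment = 40,000 × 0.0135000 / (1 − (1+0.0135000)^−36) = $1,410.23.
Total interest on Offer X = 36 × $1,410.23 − $40,000 = $10,768.28.
Offer Y: at 13.37% the monthly rate is 0.0111417, so the payment is 40,000 × 0.0111417 / (1 − 1.0111417^−24) = $1,908.63.
Total interest on Offer Y = 24 × $1,908.63 − $40,000 = $5,807.12.
Offer Y is lower by $4,961.16.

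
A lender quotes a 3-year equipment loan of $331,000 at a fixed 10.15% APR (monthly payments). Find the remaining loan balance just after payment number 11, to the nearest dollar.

$240,283

With monthly rate i = 10.15%/12 = 0.0084583, the balance after k of n payments is P · [(1+i)^n − (1+i)^k] / [(1+i)^n − 1].
(1+0.0084583)^36 = 1.35421159 and (1+0.0084583)^11 = 1.09707811, so the balance is 331,000 × (1.35421159 − 1.09707811) / (1.35421159 − 1) = $240,283.45.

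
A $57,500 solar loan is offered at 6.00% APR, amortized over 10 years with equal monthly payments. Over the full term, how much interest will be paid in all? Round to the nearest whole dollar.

At 6.00% the monthly rate is 0.0050000, so the payment is 57,500 × 0.0050000 / (1 − 1.0050000^−120) = $638.37.
Total paid = 120 × $638.37 = $76,604.40; interest = $76,604.40 − $57,500 = $19,104.40.

$19,104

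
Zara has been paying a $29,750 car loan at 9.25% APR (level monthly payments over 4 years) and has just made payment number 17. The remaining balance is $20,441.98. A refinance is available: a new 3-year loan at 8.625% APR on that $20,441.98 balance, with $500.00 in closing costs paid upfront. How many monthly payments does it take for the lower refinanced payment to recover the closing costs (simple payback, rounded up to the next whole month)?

Current payment = 29,750 × 9.25%/12 / (1 − (1+0.0077083)^−48) = $743.87.
Refinanced payment = 20,441.98 × 0.0071875 / (1 − (1+0.0071875)^−36) = $646.49.
Monthly savings = $743.87 − $646.49 = $97.38.
Break-even = $500.00 / $97.38 = 5.13 → 6 months.

6 months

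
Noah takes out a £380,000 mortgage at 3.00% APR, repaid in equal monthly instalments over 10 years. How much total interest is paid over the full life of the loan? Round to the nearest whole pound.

Monthly rate = 3%/12 = 0.0025000; payment = 380,000 × 0.0025000 / (1 − (1+0.0025000)^−120) = £3,669.31.
Total paid = 120 × £3,669.31 = £440,317.20; interest = £440,317.20 − £380,000 = £60,317.20.

£60,317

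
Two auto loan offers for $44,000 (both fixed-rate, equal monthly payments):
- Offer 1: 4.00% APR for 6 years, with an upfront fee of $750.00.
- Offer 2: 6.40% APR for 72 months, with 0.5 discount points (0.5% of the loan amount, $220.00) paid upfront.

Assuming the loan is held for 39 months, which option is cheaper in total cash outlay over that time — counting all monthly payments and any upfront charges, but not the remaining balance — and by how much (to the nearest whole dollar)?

Offer 1 by $1,387

Offer 1: at 4.00% the monthly rate is 0.0033333, so the payment is 44,000 × 0.0033333 / (1 − 1.0033333^−72) = $688.39.
Offer 2: monthly rate = 6.4%/12 = 0.0053333; payment = 44,000 × 0.0053333 / (1 − (1+0.0053333)^−72) = $737.54.
Over 39 months: Offer 1 costs 39 × $688.39 + $750.00 = $27,597.21; Offer 2 costs 39 × $737.54 + $220.00 = $28,984.06.
Offer 1 is cheaper by $28,984.06 − $27,597.21 = $1,386.85.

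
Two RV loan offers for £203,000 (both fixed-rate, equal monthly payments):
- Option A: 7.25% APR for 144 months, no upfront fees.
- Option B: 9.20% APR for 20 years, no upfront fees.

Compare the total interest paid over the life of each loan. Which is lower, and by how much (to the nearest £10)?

Option A by £140,110

Option A: monthly rate = 7.25%/12 = 0.0060417; payment = 203,000 × 0.0060417 / (1 − (1+0.0060417)^−144) = £2,114.76.
Total interest on Option A = 144 × £2,114.76 − £203,000 = £101,525.44.
Option B: at 9.20% the monthly rate is 0.0076667, so the payment is 203,000 × 0.0076667 / (1 − 1.0076667^−240) = £1,852.64.
Total interest on Option B = 240 × £1,852.64 − £203,000 = £241,633.60.
Option A is lower by £140,108.16.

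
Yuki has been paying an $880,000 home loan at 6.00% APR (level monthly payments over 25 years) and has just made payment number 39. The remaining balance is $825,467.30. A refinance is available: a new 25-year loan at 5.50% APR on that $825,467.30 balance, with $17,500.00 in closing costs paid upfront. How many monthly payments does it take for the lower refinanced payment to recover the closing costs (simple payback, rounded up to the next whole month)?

30 months

Current payment = 880,000 × 6%/12 / (1 − (1+0.0050000)^−300) = $5,669.85.
Refinanced payment = 825,467.30 × 0.0045833 / (1 − (1+0.0045833)^−300) = $5,069.09.
Monthly savings = $5,669.85 − $5,069.09 = $600.76.
Break-even = $17,500.00 / $600.76 = 29.13 → 30 months.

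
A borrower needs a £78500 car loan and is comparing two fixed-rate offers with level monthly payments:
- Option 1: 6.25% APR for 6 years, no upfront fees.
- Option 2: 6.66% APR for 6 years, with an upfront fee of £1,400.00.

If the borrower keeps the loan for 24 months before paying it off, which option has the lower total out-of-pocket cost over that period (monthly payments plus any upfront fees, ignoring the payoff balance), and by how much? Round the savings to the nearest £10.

Option 1: at 6.25% the monthly rate is 0.0052083, so the payment is 78,500 × 0.0052083 / (1 − 1.0052083^−72) = £1,310.26.
Option 2: at 6.66% the monthly rate is 0.0055500, so the payment is 78,500 × 0.0055500 / (1 − 1.0055500^−72) = £1,325.57.
Over 24 months: Option 1 costs 24 × £1,310.26 = £31,446.24; Option 2 costs 24 × £1,325.57 + £1,400.00 = £33,213.68.
Option 1 is cheaper by £33,213.68 − £31,446.24 = £1,767.44.

Option 1 by £1,770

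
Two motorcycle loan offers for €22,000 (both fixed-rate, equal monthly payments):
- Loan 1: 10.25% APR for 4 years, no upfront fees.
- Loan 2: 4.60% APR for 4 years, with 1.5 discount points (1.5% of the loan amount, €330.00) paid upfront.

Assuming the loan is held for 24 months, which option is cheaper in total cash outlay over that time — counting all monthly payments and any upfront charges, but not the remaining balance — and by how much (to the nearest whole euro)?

Loan 1: monthly rate = 10.25%/12 = 0.0085417; payment = 22,000 × 0.0085417 / (1 − (1+0.0085417)^−48) = €560.62.
Loan 2: monthly rate = 4.6%/12 = 0.0038333; payment = 22,000 × 0.0038333 / (1 − (1+0.0038333)^−48) = €502.67.
Over 24 months: Loan 1 costs 24 × €560.62 = €13,454.88; Loan 2 costs 24 × €502.67 + €330.00 = €12,394.08.
Loan 2 is cheaper by €13,454.88 − €12,394.08 = €1,060.80.

Loan 2 by €1,061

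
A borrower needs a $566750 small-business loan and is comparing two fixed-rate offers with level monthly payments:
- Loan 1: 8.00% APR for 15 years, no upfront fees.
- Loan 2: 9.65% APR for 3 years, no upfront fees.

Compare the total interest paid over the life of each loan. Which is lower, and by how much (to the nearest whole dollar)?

Loan 1: monthly rate = 8%/12 = 0.0066667; payment = 566,750 × 0.0066667 / (1 − (1+0.0066667)^−180) = $5,416.16.
Total interest on Loan 1 = 180 × $5,416.16 − $566,750 = $408,158.80.
Loan 2: monthly rate = 9.65%/12 = 0.0080417; payment = 566,750 × 0.0080417 / (1 − (1+0.0080417)^−36) = $18,194.44.
Total interest on Loan 2 = 36 × $18,194.44 − $566,750 = $88,249.84.
Loan 2 is lower by $319,908.96.

Loan 2 by $319,909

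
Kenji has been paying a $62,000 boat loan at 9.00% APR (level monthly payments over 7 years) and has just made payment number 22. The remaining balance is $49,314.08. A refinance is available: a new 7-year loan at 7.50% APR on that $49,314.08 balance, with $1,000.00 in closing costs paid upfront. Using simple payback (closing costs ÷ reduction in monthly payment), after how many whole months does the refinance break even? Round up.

5 months

Current payment = 62,000 × 9%/12 / (1 − (1+0.0075000)^−84) = $997.52.
Refinanced payment = 49,314.08 × 0.0062500 / (1 − (1+0.0062500)^−84) = $756.39.
Monthly savings = $997.52 − $756.39 = $241.13.
Break-even = $1,000.00 / $241.13 = 4.15 → 5 months.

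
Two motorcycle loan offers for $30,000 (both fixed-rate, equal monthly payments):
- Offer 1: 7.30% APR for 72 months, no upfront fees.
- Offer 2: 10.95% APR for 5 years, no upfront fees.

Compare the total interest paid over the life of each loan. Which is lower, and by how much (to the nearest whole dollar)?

Offer 1 by $1,954

Offer 1: at 7.30% the monthly rate is 0.0060833, so the payment is 30,000 × 0.0060833 / (1 − 1.0060833^−72) = $515.80.
Total interest on Offer 1 = 72 × $515.80 − $30,000 = $7,137.60.
Offer 2: at 10.95% the monthly rate is 0.0091250, so the payment is 30,000 × 0.0091250 / (1 − 1.0091250^−60) = $651.52.
Total interest on Offer 2 = 60 × $651.52 − $30,000 = $9,091.20.
Offer 1 is lower by $1,953.60.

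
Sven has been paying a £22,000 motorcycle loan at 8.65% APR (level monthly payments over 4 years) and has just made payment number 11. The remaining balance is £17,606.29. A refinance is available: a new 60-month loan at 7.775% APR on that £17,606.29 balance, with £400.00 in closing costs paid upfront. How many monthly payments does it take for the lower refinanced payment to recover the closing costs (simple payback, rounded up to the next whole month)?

Current payment = 22,000 × 8.65%/12 / (1 − (1+0.0072083)^−48) = £543.82.
Refinanced payment = 17,606.29 × 0.0064792 / (1 − (1+0.0064792)^−60) = £355.10.
Monthly savings = £543.82 − £355.10 = £188.72.
Break-even = £400.00 / £188.72 = 2.12 → 3 months.

3 months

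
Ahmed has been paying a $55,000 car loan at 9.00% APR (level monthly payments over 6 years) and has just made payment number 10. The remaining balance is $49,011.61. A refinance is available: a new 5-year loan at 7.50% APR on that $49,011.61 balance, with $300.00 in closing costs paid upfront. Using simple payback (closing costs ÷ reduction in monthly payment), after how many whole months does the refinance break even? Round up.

Current payment = 55,000 × 9%/12 / (1 − (1+0.0075000)^−72) = $991.40.
Refinanced payment = 49,011.61 × 0.0062500 / (1 − (1+0.0062500)^−60) = $982.09.
Monthly savings = $991.40 − $982.09 = $9.31.
Break-even = $300.00 / $9.31 = 32.22 → 33 months.

33 months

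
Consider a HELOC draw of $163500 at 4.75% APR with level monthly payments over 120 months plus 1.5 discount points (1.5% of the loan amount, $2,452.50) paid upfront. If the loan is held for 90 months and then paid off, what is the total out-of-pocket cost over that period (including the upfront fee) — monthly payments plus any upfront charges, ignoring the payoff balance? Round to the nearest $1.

$156,736

Monthly rate = 4.75%/12 = 0.0039583; payment = 163,500 × 0.0039583 / (1 − (1+0.0039583)^−120) = $1,714.26.
Total outlay = 90 × $1,714.26 + $2,452.50 = $156,735.90.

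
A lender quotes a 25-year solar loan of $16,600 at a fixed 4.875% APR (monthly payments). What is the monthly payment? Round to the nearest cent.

Monthly rate = 4.875%/12 = 0.0040625; payment = 16,600 × 0.0040625 / (1 − (1+0.0040625)^−300) = $95.84.

$95.84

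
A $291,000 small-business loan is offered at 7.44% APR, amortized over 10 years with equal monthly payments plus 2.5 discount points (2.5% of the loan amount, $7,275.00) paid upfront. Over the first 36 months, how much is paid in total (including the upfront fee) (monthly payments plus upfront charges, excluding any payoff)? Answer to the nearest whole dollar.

At 7.44% the monthly rate is 0.0062000, so the payment is 291,000 × 0.0062000 / (1 − 1.0062000^−120) = $3,445.12.
Total outlay = 36 × $3,445.12 + $7,275.00 = $131,299.32.

$131,299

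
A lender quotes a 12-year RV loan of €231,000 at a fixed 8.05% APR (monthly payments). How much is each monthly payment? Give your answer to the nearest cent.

€2,506.80

At 8.05% the monthly rate is 0.0067083, so the payment is 231,000 × 0.0067083 / (1 − 1.0067083^−144) = €2,506.80.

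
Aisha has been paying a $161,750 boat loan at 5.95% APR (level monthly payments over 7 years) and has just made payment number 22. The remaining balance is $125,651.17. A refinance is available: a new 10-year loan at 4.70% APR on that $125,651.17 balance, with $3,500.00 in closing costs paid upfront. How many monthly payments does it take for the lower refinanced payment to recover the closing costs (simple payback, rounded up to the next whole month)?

Current payment = 161,750 × 5.95%/12 / (1 − (1+0.0049583)^−84) = $2,359.06.
Refinanced payment = 125,651.17 × 0.0039167 / (1 − (1+0.0039167)^−120) = $1,314.38.
Monthly savings = $2,359.06 − $1,314.38 = $1,044.68.
Break-even = $3,500.00 / $1,044.68 = 3.35 → 4 months.

4 months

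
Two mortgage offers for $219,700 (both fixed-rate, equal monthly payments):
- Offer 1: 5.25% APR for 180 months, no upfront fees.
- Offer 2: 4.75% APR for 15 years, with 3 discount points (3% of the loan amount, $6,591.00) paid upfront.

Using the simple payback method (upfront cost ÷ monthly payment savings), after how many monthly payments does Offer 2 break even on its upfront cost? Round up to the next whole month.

116 months

Offer 1: monthly rate = 5.25%/12 = 0.0043750; payment = 219,700 × 0.0043750 / (1 − (1+0.0043750)^−180) = $1,766.12.
Offer 2: monthly rate = 4.75%/12 = 0.0039583; payment = 219,700 × 0.0039583 / (1 − (1+0.0039583)^−180) = $1,708.90.
Monthly savings = $1,766.12 − $1,708.90 = $57.22.
Break-even = $6,591.00 / $57.22 = 115.19 → 116 months.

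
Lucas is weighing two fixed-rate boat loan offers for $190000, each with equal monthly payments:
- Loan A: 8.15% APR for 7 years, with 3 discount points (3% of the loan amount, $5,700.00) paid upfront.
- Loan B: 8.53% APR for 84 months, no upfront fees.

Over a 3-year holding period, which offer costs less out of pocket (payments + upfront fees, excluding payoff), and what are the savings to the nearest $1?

Loan A: monthly rate = 8.15%/12 = 0.0067917; payment = 190,000 × 0.0067917 / (1 − (1+0.0067917)^−84) = $2,975.60.
Loan B: monthly rate = 8.53%/12 = 0.0071083; payment = 190,000 × 0.0071083 / (1 − (1+0.0071083)^−84) = $3,011.80.
Over 36 months: Loan A costs 36 × $2,975.60 + $5,700.00 = $112,821.60; Loan B costs 36 × $3,011.80 = $108,424.80.
Loan B is cheaper by $112,821.60 − $108,424.80 = $4,396.80.

Loan B by $4,397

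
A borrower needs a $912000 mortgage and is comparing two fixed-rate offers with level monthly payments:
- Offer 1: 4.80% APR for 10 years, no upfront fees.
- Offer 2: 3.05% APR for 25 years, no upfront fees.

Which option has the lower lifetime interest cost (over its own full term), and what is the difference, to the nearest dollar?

Offer 1: monthly rate = 4.8%/12 = 0.0040000; payment = 912,000 × 0.0040000 / (1 − (1+0.0040000)^−120) = $9,584.26.
Total interest on Offer 1 = 120 × $9,584.26 − $912,000 = $238,111.20.
Offer 2: monthly rate = 3.05%/12 = 0.0025417; payment = 912,000 × 0.0025417 / (1 − (1+0.0025417)^−300) = $4,348.56.
Total interest on Offer 2 = 300 × $4,348.56 − $912,000 = $392,568.00.
Offer 1 is lower by $154,456.80.

Offer 1 by $154,457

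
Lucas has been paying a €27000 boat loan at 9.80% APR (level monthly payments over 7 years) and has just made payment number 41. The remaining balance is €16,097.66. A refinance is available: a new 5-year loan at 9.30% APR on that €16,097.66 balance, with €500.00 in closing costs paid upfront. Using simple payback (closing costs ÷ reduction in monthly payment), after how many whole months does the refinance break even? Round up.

5 months

Current payment = 27,000 × 9.8%/12 / (1 − (1+0.0081667)^−84) = €445.45.
Refinanced payment = 16,097.66 × 0.0077500 / (1 − (1+0.0077500)^−60) = €336.51.
Monthly savings = €445.45 − €336.51 = €108.94.
Break-even = €500.00 / €108.94 = 4.59 → 5 months.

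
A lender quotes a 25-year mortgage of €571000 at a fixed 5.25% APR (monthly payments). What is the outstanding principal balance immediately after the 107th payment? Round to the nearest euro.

€445,316

With monthly rate i = 5.25%/12 = 0.0043750, the balance after k of n payments is P · [(1+i)^n − (1+i)^k] / [(1+i)^n − 1].
(1+0.0043750)^300 = 3.70482955 and (1+0.0043750)^107 = 1.59536724, so the balance is 571,000 × (3.70482955 − 1.59536724) / (3.70482955 − 1) = €445,315.67.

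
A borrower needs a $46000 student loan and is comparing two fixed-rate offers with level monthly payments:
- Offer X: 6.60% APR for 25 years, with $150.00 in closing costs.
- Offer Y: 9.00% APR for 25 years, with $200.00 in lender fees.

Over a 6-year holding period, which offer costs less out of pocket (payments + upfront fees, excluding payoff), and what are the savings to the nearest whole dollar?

Offer X by $5,274

Offer X: at 6.60% the monthly rate is 0.0055000, so the payment is 46,000 × 0.0055000 / (1 − 1.0055000^−300) = $313.48.
Offer Y: at 9.00% the monthly rate is 0.0075000, so the payment is 46,000 × 0.0075000 / (1 − 1.0075000^−300) = $386.03.
Over 72 months: Offer X costs 72 × $313.48 + $150.00 = $22,720.56; Offer Y costs 72 × $386.03 + $200.00 = $27,994.16.
Offer X is cheaper by $27,994.16 − $22,720.56 = $5,273.60.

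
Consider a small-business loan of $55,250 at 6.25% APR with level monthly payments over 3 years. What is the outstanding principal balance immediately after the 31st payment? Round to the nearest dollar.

With monthly rate i = 6.25%/12 = 0.0052083, the balance after k of n payments is P · [(1+i)^n − (1+i)^k] / [(1+i)^n − 1].
(1+0.0052083)^36 = 1.20564345 and (1+0.0052083)^31 = 1.17473116, so the balance is 55,250 × (1.20564345 − 1.17473116) / (1.20564345 − 1) = $8,305.17.

$8,305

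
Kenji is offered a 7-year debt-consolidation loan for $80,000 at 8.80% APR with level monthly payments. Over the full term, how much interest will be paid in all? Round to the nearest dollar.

Monthly rate = 8.8%/12 = 0.0073333; payment = 80,000 × 0.0073333 / (1 − (1+0.0073333)^−84) = $1,279.02.
Total paid = 84 × $1,279.02 = $107,437.68; interest = $107,437.68 − $80,000 = $27,437.68.

$27,438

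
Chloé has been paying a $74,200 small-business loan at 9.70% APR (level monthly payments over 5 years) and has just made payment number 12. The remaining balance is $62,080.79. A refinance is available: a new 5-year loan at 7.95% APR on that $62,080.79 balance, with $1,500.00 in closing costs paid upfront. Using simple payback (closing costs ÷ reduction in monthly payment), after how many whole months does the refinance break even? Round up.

Current payment = 74,200 × 9.7%/12 / (1 − (1+0.0080833)^−60) = $1,565.60.
Refinanced payment = 62,080.79 × 0.0066250 / (1 − (1+0.0066250)^−60) = $1,257.29.
Monthly savings = $1,565.60 − $1,257.29 = $308.31.
Break-even = $1,500.00 / $308.31 = 4.87 → 5 months.

5 months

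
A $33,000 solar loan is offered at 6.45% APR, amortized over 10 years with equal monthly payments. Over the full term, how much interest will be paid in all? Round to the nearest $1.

At 6.45% the monthly rate is 0.0053750, so the payment is 33,000 × 0.0053750 / (1 − 1.0053750^−120) = $373.87.
Total paid = 120 × $373.87 = $44,864.40; interest = $44,864.40 − $33,000 = $11,864.40.

$11,864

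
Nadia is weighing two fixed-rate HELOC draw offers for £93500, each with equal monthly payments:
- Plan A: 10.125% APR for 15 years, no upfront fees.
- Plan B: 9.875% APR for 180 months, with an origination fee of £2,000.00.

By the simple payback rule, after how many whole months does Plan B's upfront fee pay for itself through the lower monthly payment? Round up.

140 months

Plan A: at 10.125% the monthly rate is 0.0084375, so the payment is 93,500 × 0.0084375 / (1 − 1.0084375^−180) = £1,011.92.
Plan B: monthly rate = 9.875%/12 = 0.0082292; payment = 93,500 × 0.0082292 / (1 − (1+0.0082292)^−180) = £997.62.
Monthly savings = £1,011.92 − £997.62 = £14.30.
Break-even = £2,000.00 / £14.30 = 139.86 → 140 months.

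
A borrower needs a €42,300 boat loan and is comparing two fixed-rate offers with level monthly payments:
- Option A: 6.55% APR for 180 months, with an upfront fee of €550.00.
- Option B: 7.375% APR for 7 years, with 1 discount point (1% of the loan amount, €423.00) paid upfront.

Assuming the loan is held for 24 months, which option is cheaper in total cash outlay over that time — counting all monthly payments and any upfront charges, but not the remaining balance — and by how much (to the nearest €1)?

Option A: at 6.55% the monthly rate is 0.0054583, so the payment is 42,300 × 0.0054583 / (1 − 1.0054583^−180) = €369.64.
Option B: monthly rate = 7.375%/12 = 0.0061458; payment = 42,300 × 0.0061458 / (1 − (1+0.0061458)^−84) = €646.20.
Over 24 months: Option A costs 24 × €369.64 + €550.00 = €9,421.36; Option B costs 24 × €646.20 + €423.00 = €15,931.80.
Option A is cheaper by €15,931.80 − €9,421.36 = €6,510.44.

Option A by €6,510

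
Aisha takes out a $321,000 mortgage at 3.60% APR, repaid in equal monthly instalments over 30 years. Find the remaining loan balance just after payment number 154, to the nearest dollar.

With monthly rate i = 3.6%/12 = 0.0030000, the balance after k of n payments is P · [(1+i)^n − (1+i)^k] / [(1+i)^n − 1].
(1+0.0030000)^360 = 2.93992254 and (1+0.0030000)^154 = 1.58614792, so the balance is 321,000 × (2.93992254 − 1.58614792) / (2.93992254 − 1) = $224,009.80.

$224,010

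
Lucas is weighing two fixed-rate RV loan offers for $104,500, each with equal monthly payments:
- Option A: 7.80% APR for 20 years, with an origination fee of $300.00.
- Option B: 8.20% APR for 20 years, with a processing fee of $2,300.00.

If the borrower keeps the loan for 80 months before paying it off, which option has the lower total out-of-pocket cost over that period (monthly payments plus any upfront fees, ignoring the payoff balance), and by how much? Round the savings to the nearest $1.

Option A: at 7.80% the monthly rate is 0.0065000, so the payment is 104,500 × 0.0065000 / (1 − 1.0065000^−240) = $861.12.
Option B: at 8.20% the monthly rate is 0.0068333, so the payment is 104,500 × 0.0068333 / (1 − 1.0068333^−240) = $887.13.
Over 80 months: Option A costs 80 × $861.12 + $300.00 = $69,189.60; Option B costs 80 × $887.13 + $2,300.00 = $73,270.40.
Option A is cheaper by $73,270.40 − $69,189.60 = $4,080.80.

Option A by $4,081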